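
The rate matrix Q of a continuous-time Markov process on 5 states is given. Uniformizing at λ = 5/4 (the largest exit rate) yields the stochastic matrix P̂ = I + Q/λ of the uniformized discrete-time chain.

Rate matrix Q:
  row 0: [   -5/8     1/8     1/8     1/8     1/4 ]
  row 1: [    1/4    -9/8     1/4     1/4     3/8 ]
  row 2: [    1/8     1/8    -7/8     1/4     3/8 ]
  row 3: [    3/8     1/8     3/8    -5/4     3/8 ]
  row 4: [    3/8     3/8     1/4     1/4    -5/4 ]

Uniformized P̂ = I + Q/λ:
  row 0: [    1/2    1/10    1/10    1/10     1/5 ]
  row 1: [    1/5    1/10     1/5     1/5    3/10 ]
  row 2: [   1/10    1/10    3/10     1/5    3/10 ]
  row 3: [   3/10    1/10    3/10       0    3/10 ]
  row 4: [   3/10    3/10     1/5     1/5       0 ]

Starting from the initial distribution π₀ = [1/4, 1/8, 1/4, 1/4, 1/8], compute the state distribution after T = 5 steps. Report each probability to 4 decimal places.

π = [0.3061, 0.1413, 0.2040, 0.1411, 0.2074]

t=0: π = [0.2500, 0.1250, 0.2500, 0.2500, 0.1250]
t=1: π = [0.2875, 0.1250, 0.2250, 0.1250, 0.2375]
t=2: π = [0.3000, 0.1475, 0.2063, 0.1463, 0.2000]
t=3: π = [0.3040, 0.1400, 0.2053, 0.1408, 0.2100]
t=4: π = [0.3058, 0.1420, 0.2042, 0.1415, 0.2066]
t=5: π = [0.3061, 0.1413, 0.2040, 0.1411, 0.2074]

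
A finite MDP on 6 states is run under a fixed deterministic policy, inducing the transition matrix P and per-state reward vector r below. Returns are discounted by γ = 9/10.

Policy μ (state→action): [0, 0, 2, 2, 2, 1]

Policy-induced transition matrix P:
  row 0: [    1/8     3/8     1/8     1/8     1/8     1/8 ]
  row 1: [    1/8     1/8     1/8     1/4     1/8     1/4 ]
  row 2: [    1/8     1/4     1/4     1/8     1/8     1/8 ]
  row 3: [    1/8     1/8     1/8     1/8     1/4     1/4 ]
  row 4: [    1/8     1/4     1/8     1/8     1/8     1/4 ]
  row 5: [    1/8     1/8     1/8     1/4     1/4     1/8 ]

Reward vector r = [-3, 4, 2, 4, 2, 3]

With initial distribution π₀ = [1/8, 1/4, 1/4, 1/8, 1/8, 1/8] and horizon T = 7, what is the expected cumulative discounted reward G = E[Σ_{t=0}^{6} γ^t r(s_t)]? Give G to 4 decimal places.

t=0: π = [0.1250, 0.2500, 0.2500, 0.1250, 0.1250, 0.1250], E[r] = 2.2500, γ^t·E[r] = 2.250000, running G = 2.250000
t=1: π = [0.1250, 0.2031, 0.1563, 0.1719, 0.1563, 0.1875], E[r] = 2.3125, γ^t·E[r] = 2.081250, running G = 4.331250
t=2: π = [0.1250, 0.1953, 0.1445, 0.1738, 0.1699, 0.1914], E[r] = 2.3047, γ^t·E[r] = 1.866797, running G = 6.198047
t=3: π = [0.1250, 0.1956, 0.1431, 0.1733, 0.1707, 0.1924], E[r] = 2.3052, γ^t·E[r] = 1.680473, running G = 7.878520
t=4: π = [0.1250, 0.1955, 0.1429, 0.1735, 0.1707, 0.1924], E[r] = 2.3054, γ^t·E[r] = 1.512546, running G = 9.391066
t=5: π = [0.1250, 0.1954, 0.1429, 0.1735, 0.1707, 0.1925], E[r] = 2.3053, γ^t·E[r] = 1.361278, running G = 10.752344
t=6: π = [0.1250, 0.1955, 0.1429, 0.1735, 0.1707, 0.1925], E[r] = 2.3053, γ^t·E[r] = 1.225151, running G = 11.977495

G = 11.9775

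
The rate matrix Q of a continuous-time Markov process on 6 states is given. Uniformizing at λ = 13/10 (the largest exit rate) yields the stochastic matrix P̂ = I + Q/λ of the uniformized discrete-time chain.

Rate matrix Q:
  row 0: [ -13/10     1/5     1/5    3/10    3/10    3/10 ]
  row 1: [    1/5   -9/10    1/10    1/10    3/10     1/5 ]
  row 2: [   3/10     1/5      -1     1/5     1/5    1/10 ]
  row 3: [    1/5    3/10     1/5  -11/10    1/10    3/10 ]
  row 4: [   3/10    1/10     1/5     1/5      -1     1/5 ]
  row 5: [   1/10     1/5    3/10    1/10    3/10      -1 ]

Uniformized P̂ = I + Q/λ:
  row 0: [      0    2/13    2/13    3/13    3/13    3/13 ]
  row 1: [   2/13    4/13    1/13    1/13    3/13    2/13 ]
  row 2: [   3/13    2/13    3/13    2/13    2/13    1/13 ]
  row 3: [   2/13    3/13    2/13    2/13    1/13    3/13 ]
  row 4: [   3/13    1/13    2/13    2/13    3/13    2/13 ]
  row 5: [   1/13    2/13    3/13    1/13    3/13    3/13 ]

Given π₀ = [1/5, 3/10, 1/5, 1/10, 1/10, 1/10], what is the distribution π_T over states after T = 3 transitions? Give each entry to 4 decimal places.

t=0: π = [0.2000, 0.3000, 0.2000, 0.1000, 0.1000, 0.1000]
t=1: π = [0.1385, 0.2000, 0.1538, 0.1385, 0.2000, 0.1692]
t=2: π = [0.1467, 0.1799, 0.1633, 0.1361, 0.1976, 0.1763]
t=3: π = [0.1455, 0.1768, 0.1661, 0.1377, 0.1973, 0.1766]

π = [0.1455, 0.1768, 0.1661, 0.1377, 0.1973, 0.1766]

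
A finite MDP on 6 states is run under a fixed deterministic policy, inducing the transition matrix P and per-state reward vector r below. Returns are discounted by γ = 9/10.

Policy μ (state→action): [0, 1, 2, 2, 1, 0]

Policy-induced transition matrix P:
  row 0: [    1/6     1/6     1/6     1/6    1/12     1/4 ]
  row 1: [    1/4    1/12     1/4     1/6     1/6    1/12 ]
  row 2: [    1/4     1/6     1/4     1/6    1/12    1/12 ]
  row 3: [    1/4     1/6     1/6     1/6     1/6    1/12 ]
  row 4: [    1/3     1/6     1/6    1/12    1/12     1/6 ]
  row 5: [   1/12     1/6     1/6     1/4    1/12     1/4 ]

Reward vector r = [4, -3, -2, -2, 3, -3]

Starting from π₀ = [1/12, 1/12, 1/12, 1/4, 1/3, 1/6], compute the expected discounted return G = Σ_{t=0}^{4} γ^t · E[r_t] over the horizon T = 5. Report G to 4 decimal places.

t=0: π = [0.0833, 0.0833, 0.0833, 0.2500, 0.3333, 0.1667], E[r] = -0.0833, γ^t·E[r] = -0.083333, running G = -0.083333
t=1: π = [0.2431, 0.1597, 0.1806, 0.1528, 0.1111, 0.1528], E[r] = -0.2986, γ^t·E[r] = -0.268750, running G = -0.352083
t=2: π = [0.2135, 0.1534, 0.1950, 0.1701, 0.1094, 0.1586], E[r] = -0.4838, γ^t·E[r] = -0.391875, running G = -0.743958
t=3: π = [0.2149, 0.1539, 0.1957, 0.1708, 0.1103, 0.1545], E[r] = -0.4675, γ^t·E[r] = -0.340840, running G = -1.084798
t=4: π = [0.2155, 0.1538, 0.1958, 0.1703, 0.1104, 0.1541], E[r] = -0.4628, γ^t·E[r] = -0.303613, running G = -1.388411

G = -1.3884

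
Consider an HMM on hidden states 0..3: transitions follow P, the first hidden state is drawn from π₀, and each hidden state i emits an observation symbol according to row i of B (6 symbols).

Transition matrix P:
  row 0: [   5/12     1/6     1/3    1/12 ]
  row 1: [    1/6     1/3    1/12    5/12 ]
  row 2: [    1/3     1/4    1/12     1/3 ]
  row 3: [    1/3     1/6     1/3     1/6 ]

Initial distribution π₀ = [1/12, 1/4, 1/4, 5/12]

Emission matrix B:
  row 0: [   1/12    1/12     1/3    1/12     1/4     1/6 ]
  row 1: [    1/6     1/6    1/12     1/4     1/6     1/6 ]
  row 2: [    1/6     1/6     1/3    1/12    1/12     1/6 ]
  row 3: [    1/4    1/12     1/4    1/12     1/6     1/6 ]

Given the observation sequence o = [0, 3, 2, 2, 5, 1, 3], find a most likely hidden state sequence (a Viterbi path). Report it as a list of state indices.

t=0: δ = [6.944e-03, 4.167e-02, 4.167e-02, 1.042e-01]  (obs o_0=0)
t=1: δ = [2.894e-03, 4.340e-03, 2.894e-03, 1.447e-03]  ψ = [3, 3, 3, 1]  (obs o_1=3)
t=2: δ = [4.019e-04, 1.206e-04, 3.215e-04, 4.521e-04]  ψ = [0, 1, 0, 1]  (obs o_2=2)
t=3: δ = [5.582e-05, 6.698e-06, 5.023e-05, 2.679e-05]  ψ = [0, 2, 3, 2]  (obs o_3=2)
t=4: δ = [3.876e-06, 2.093e-06, 3.101e-06, 2.791e-06]  ψ = [0, 2, 0, 2]  (obs o_4=5)
t=5: δ = [1.346e-07, 1.292e-07, 2.153e-07, 8.614e-08]  ψ = [0, 2, 0, 2]  (obs o_5=1)
t=6: δ = [5.982e-09, 1.346e-08, 3.739e-09, 5.982e-09]  ψ = [2, 2, 0, 2]  (obs o_6=3)
backtrack: best end state = 1; path = [3, 0, 0, 0, 0, 2, 1]

path = [3, 0, 0, 0, 0, 2, 1]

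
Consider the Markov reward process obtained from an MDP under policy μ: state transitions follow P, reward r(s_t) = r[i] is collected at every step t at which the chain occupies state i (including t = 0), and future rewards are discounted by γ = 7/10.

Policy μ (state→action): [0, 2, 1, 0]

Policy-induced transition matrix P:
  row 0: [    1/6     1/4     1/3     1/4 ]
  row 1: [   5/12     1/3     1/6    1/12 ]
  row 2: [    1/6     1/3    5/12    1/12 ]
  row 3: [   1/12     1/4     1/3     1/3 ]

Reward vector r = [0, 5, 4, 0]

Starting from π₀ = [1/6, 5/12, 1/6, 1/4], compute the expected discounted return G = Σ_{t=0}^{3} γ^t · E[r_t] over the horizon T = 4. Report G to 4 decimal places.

t=0: π = [0.1667, 0.4167, 0.1667, 0.2500], E[r] = 2.7500, γ^t·E[r] = 2.750000, running G = 2.750000
t=1: π = [0.2500, 0.2986, 0.2778, 0.1736], E[r] = 2.6042, γ^t·E[r] = 1.822917, running G = 4.572917
t=2: π = [0.2269, 0.2980, 0.3067, 0.1684], E[r] = 2.7170, γ^t·E[r] = 1.331337, running G = 5.904253
t=3: π = [0.2271, 0.3004, 0.3092, 0.1632], E[r] = 2.7389, γ^t·E[r] = 0.939429, running G = 6.843682

G = 6.8437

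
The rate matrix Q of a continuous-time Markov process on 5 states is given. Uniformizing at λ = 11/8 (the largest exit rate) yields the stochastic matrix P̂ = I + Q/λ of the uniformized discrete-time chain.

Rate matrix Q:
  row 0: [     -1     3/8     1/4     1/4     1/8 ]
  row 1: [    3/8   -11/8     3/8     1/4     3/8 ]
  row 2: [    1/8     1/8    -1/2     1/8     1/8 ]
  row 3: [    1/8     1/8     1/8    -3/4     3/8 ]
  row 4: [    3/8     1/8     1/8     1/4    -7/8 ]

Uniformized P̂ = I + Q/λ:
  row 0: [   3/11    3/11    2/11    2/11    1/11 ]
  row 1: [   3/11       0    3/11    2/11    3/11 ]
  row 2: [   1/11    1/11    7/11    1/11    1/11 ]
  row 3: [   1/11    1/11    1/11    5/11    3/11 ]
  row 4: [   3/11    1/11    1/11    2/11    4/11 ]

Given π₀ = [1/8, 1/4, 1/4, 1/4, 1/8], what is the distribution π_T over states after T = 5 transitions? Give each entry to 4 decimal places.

π = [0.1825, 0.1137, 0.2815, 0.2150, 0.2073]

t=0: π = [0.1250, 0.2500, 0.2500, 0.2500, 0.1250]
t=1: π = [0.1818, 0.0909, 0.2841, 0.2273, 0.2159]
t=2: π = [0.1798, 0.1157, 0.2789, 0.2180, 0.2076]
t=3: π = [0.1824, 0.1131, 0.2804, 0.2159, 0.2082]
t=4: π = [0.1825, 0.1138, 0.2810, 0.2152, 0.2075]
t=5: π = [0.1825, 0.1137, 0.2815, 0.2150, 0.2073]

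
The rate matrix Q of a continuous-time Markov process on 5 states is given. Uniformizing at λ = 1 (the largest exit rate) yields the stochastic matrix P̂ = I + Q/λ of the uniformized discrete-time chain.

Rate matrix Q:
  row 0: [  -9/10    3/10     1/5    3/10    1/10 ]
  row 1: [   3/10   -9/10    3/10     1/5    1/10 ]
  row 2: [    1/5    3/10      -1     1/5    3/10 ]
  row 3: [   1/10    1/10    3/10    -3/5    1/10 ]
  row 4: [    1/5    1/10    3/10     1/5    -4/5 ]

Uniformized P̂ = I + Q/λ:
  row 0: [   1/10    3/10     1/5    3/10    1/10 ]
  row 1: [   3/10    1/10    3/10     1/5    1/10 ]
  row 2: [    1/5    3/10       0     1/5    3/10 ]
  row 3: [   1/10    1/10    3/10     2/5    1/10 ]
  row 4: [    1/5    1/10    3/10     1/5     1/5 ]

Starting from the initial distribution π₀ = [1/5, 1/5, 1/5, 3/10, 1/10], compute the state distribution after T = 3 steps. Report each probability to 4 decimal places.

π = [0.1732, 0.1780, 0.2176, 0.2719, 0.1593]

t=0: π = [0.2000, 0.2000, 0.2000, 0.3000, 0.1000]
t=1: π = [0.1700, 0.1800, 0.2200, 0.2800, 0.1500]
t=2: π = [0.1730, 0.1780, 0.2170, 0.2730, 0.1590]
t=3: π = [0.1732, 0.1780, 0.2176, 0.2719, 0.1593]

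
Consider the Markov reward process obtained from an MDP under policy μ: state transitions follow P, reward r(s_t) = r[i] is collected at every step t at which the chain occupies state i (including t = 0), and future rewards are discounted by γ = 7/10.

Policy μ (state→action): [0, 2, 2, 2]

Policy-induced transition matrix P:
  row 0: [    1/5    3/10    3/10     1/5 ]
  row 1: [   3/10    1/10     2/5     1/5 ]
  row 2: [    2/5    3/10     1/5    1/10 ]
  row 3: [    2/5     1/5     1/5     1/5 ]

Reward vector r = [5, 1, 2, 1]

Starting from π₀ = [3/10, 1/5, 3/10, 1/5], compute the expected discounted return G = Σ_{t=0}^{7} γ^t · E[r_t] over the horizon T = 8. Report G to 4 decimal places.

G = 7.9337

t=0: π = [0.3000, 0.2000, 0.3000, 0.2000], E[r] = 2.5000, γ^t·E[r] = 2.500000, running G = 2.500000
t=1: π = [0.3200, 0.2400, 0.2700, 0.1700], E[r] = 2.5500, γ^t·E[r] = 1.785000, running G = 4.285000
t=2: π = [0.3120, 0.2350, 0.2800, 0.1730], E[r] = 2.5280, γ^t·E[r] = 1.238720, running G = 5.523720
t=3: π = [0.3141, 0.2357, 0.2782, 0.1720], E[r] = 2.5346, γ^t·E[r] = 0.869368, running G = 6.393088
t=4: π = [0.3136, 0.2357, 0.2786, 0.1722], E[r] = 2.5330, γ^t·E[r] = 0.608171, running G = 7.001259
t=5: π = [0.3137, 0.2357, 0.2785, 0.1721], E[r] = 2.5333, γ^t·E[r] = 0.425779, running G = 7.427037
t=6: π = [0.3137, 0.2357, 0.2785, 0.1722], E[r] = 2.5333, γ^t·E[r] = 0.298037, running G = 7.725074
t=7: π = [0.3137, 0.2357, 0.2785, 0.1721], E[r] = 2.5333, γ^t·E[r] = 0.208627, running G = 7.933701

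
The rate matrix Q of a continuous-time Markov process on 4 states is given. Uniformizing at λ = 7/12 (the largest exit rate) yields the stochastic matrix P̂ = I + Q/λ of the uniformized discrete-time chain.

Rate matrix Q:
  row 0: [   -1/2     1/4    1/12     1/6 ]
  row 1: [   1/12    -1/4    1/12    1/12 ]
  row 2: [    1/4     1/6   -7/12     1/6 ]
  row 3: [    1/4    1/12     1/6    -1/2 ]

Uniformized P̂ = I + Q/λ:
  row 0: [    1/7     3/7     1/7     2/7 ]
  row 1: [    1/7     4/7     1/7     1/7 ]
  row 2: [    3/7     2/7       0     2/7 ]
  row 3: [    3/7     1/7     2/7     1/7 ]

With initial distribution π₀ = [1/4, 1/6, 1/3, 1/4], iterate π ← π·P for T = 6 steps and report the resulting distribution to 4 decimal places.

t=0: π = [0.2500, 0.1667, 0.3333, 0.2500]
t=1: π = [0.3095, 0.3333, 0.1310, 0.2262]
t=2: π = [0.2449, 0.3929, 0.1565, 0.2058]
t=3: π = [0.2464, 0.4035, 0.1499, 0.2002]
t=4: π = [0.2429, 0.4076, 0.1500, 0.1995]
t=5: π = [0.2427, 0.4084, 0.1499, 0.1990]
t=6: π = [0.2425, 0.4086, 0.1499, 0.1989]

π = [0.2425, 0.4086, 0.1499, 0.1989]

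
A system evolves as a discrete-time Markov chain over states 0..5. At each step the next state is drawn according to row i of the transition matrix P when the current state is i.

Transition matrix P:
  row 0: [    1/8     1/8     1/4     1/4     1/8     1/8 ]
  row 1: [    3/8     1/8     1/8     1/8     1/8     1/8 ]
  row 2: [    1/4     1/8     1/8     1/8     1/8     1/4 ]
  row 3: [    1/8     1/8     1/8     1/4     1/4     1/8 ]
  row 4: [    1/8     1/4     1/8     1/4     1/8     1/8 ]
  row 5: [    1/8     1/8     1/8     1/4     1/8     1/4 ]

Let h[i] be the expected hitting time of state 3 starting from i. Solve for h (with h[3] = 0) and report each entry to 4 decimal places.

First-step conditioning: h[3] = 0; for i ≠ 3, h[i] = 1 + Σ_k P[i][k]·h[k].
  h[0] = 1 + 1/8·h[0] + 1/8·h[1] + 1/4·h[2] + 1/8·h[4] + 1/8·h[5]
  h[1] = 1 + 3/8·h[0] + 1/8·h[1] + 1/8·h[2] + 1/8·h[4] + 1/8·h[5]
  h[2] = 1 + 1/4·h[0] + 1/8·h[1] + 1/8·h[2] + 1/8·h[4] + 1/4·h[5]
  h[4] = 1 + 1/8·h[0] + 1/4·h[1] + 1/8·h[2] + 1/8·h[4] + 1/8·h[5]
  h[5] = 1 + 1/8·h[0] + 1/8·h[1] + 1/8·h[2] + 1/8·h[4] + 1/4·h[5]
Solving the 5×5 linear system over states ≠ 3 gives exactly h = [32768/6903, 36416/6903, 36352/6903, 0, 32776/6903, 3584/767] (h[3] = 0 is the target).

h = [4.7469, 5.2754, 5.2661, 0.0000, 4.7481, 4.6728]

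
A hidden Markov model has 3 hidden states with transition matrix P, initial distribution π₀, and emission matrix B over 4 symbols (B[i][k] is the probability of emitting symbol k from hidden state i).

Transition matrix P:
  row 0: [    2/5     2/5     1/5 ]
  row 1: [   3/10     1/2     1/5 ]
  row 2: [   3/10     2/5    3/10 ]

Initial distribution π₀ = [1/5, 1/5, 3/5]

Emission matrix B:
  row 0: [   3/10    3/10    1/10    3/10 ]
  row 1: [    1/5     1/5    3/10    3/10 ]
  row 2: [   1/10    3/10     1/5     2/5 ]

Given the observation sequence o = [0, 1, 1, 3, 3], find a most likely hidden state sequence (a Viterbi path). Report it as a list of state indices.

path = [0, 0, 0, 1, 1]

t=0: δ = [6.000e-02, 4.000e-02, 6.000e-02]  (obs o_0=0)
t=1: δ = [7.200e-03, 4.800e-03, 5.400e-03]  ψ = [0, 0, 2]  (obs o_1=1)
t=2: δ = [8.640e-04, 5.760e-04, 4.860e-04]  ψ = [0, 0, 2]  (obs o_2=1)
t=3: δ = [1.037e-04, 1.037e-04, 6.912e-05]  ψ = [0, 0, 0]  (obs o_3=3)
t=4: δ = [1.244e-05, 1.555e-05, 8.294e-06]  ψ = [0, 1, 0]  (obs o_4=3)
backtrack: best end state = 1; path = [0, 0, 0, 1, 1]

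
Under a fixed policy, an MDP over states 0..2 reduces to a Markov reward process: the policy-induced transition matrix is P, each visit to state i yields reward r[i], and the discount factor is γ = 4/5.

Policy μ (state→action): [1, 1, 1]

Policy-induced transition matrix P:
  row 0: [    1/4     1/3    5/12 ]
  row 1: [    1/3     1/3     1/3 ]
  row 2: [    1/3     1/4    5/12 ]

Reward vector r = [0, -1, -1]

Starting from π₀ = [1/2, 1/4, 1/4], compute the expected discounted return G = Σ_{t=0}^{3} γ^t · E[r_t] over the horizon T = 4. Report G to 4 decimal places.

G = -1.8634

t=0: π = [0.5000, 0.2500, 0.2500], E[r] = -0.5000, γ^t·E[r] = -0.500000, running G = -0.500000
t=1: π = [0.2917, 0.3125, 0.3958], E[r] = -0.7083, γ^t·E[r] = -0.566667, running G = -1.066667
t=2: π = [0.3090, 0.3003, 0.3906], E[r] = -0.6910, γ^t·E[r] = -0.442222, running G = -1.508889
t=3: π = [0.3076, 0.3008, 0.3916], E[r] = -0.6924, γ^t·E[r] = -0.354519, running G = -1.863407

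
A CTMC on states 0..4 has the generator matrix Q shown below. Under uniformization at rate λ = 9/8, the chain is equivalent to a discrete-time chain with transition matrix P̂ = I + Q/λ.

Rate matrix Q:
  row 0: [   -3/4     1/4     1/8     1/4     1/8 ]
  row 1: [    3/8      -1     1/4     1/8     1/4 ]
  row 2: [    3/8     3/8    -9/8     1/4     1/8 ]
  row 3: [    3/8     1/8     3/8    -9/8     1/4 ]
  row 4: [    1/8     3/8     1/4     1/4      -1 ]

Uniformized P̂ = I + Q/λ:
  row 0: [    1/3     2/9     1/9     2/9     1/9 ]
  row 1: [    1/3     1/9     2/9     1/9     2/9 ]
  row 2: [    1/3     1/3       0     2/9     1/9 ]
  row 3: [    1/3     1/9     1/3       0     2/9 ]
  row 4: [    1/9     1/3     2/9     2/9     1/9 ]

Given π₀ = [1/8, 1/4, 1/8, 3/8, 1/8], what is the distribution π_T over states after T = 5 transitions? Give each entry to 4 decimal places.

t=0: π = [0.1250, 0.2500, 0.1250, 0.3750, 0.1250]
t=1: π = [0.3056, 0.1806, 0.2222, 0.1111, 0.1806]
t=2: π = [0.2932, 0.2346, 0.1512, 0.1775, 0.1435]
t=3: π = [0.3014, 0.2092, 0.1758, 0.1567, 0.1569]
t=4: π = [0.2985, 0.2185, 0.1671, 0.1642, 0.1518]
t=5: π = [0.2996, 0.2151, 0.1702, 0.1615, 0.1536]

π = [0.2996, 0.2151, 0.1702, 0.1615, 0.1536]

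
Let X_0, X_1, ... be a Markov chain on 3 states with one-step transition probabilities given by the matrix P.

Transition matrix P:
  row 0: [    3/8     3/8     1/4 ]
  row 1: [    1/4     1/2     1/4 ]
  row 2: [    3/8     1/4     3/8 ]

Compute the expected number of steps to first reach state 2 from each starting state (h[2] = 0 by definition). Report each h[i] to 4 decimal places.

h = [4.0000, 4.0000, 0.0000]

First-step conditioning: h[2] = 0; for i ≠ 2, h[i] = 1 + Σ_k P[i][k]·h[k].
  h[0] = 1 + 3/8·h[0] + 3/8·h[1]
  h[1] = 1 + 1/4·h[0] + 1/2·h[1]
Solving the 2×2 linear system over states ≠ 2 gives exactly h = [4, 4, 0] (h[2] = 0 is the target).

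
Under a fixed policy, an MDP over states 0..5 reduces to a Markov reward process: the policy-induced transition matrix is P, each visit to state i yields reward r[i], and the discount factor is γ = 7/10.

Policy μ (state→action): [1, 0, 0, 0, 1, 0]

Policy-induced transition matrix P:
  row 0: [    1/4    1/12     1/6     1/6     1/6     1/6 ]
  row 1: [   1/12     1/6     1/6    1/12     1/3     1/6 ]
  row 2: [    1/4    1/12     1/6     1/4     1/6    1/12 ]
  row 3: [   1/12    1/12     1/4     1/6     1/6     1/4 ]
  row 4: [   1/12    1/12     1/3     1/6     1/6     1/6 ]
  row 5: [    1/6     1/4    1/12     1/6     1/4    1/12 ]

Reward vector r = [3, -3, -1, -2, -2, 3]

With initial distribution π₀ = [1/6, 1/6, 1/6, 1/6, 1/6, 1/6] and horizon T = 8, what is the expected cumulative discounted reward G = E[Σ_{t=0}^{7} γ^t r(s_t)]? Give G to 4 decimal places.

t=0: π = [0.1667, 0.1667, 0.1667, 0.1667, 0.1667, 0.1667], E[r] = -0.3333, γ^t·E[r] = -0.333333, running G = -0.333333
t=1: π = [0.1528, 0.1250, 0.1944, 0.1667, 0.2083, 0.1528], E[r] = -0.4028, γ^t·E[r] = -0.281944, running G = -0.615278
t=2: π = [0.1539, 0.1192, 0.2025, 0.1725, 0.2002, 0.1516], E[r] = -0.3889, γ^t·E[r] = -0.190556, running G = -0.805833
t=3: π = [0.1554, 0.1185, 0.2018, 0.1736, 0.1992, 0.1515], E[r] = -0.3822, γ^t·E[r] = -0.131106, running G = -0.936940
t=4: π = [0.1555, 0.1185, 0.2017, 0.1736, 0.1990, 0.1517], E[r] = -0.3809, γ^t·E[r] = -0.091446, running G = -1.028386
t=5: π = [0.1555, 0.1185, 0.2017, 0.1736, 0.1991, 0.1517], E[r] = -0.3809, γ^t·E[r] = -0.064013, running G = -1.092399
t=6: π = [0.1555, 0.1185, 0.2017, 0.1736, 0.1991, 0.1517], E[r] = -0.3809, γ^t·E[r] = -0.044809, running G = -1.137208
t=7: π = [0.1555, 0.1185, 0.2017, 0.1736, 0.1991, 0.1517], E[r] = -0.3809, γ^t·E[r] = -0.031367, running G = -1.168574

G = -1.1686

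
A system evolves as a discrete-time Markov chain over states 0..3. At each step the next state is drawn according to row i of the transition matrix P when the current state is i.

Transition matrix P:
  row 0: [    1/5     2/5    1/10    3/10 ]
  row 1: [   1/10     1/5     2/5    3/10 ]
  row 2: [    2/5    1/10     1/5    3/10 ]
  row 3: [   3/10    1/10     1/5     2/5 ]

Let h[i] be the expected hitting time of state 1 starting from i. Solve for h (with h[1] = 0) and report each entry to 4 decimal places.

First-step conditioning: h[1] = 0; for i ≠ 1, h[i] = 1 + Σ_k P[i][k]·h[k].
  h[0] = 1 + 1/5·h[0] + 1/10·h[2] + 3/10·h[3]
  h[2] = 1 + 2/5·h[0] + 1/5·h[2] + 3/10·h[3]
  h[3] = 1 + 3/10·h[0] + 1/5·h[2] + 2/5·h[3]
Solving the 3×3 linear system over states ≠ 1 gives exactly h = [90/23, 0, 120/23, 370/69] (h[1] = 0 is the target).

h = [3.9130, 0.0000, 5.2174, 5.3623]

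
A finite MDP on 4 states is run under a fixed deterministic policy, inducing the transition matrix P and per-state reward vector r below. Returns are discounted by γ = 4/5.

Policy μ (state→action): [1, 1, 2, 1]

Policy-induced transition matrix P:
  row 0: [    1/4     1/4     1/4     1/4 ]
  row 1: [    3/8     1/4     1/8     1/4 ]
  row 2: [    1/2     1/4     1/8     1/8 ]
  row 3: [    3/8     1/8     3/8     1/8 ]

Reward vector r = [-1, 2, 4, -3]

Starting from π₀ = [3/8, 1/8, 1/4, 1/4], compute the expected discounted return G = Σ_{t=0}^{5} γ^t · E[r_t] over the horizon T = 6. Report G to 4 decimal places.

t=0: π = [0.3750, 0.1250, 0.2500, 0.2500], E[r] = 0.1250, γ^t·E[r] = 0.125000, running G = 0.125000
t=1: π = [0.3594, 0.2188, 0.2344, 0.1875], E[r] = 0.4531, γ^t·E[r] = 0.362500, running G = 0.487500
t=2: π = [0.3594, 0.2266, 0.2168, 0.1973], E[r] = 0.3691, γ^t·E[r] = 0.236250, running G = 0.723750
t=3: π = [0.3572, 0.2253, 0.2192, 0.1982], E[r] = 0.3757, γ^t·E[r] = 0.192375, running G = 0.916125
t=4: π = [0.3578, 0.2252, 0.2192, 0.1978], E[r] = 0.3761, γ^t·E[r] = 0.154038, running G = 1.070163
t=5: π = [0.3577, 0.2253, 0.2192, 0.1979], E[r] = 0.3759, γ^t·E[r] = 0.123189, running G = 1.193351

G = 1.1934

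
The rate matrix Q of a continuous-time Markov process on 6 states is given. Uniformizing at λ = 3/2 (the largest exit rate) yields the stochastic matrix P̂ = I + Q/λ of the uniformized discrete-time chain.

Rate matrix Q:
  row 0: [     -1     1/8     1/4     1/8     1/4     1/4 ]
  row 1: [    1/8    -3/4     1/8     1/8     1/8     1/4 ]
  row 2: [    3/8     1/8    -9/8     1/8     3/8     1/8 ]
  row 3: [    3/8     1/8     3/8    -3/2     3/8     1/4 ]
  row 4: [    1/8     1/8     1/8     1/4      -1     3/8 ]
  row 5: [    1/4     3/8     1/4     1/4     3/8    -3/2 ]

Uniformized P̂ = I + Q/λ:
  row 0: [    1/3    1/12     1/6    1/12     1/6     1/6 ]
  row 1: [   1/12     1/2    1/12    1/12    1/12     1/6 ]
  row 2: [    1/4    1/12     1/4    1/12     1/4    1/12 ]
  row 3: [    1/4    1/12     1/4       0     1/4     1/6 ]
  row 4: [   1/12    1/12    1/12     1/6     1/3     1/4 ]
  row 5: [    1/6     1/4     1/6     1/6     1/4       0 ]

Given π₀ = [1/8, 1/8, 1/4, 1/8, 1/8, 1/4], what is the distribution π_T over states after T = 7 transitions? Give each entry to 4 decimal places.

π = [0.1853, 0.1850, 0.1544, 0.1054, 0.2223, 0.1477]

t=0: π = [0.1250, 0.1250, 0.2500, 0.1250, 0.1250, 0.2500]
t=1: π = [0.1979, 0.1771, 0.1771, 0.1042, 0.2292, 0.1146]
t=2: π = [0.1892, 0.1762, 0.1563, 0.1033, 0.2231, 0.1519]
t=3: π = [0.1866, 0.1821, 0.1550, 0.1060, 0.2235, 0.1469]
t=4: π = [0.1857, 0.1837, 0.1546, 0.1054, 0.2227, 0.1479]
t=5: π = [0.1854, 0.1845, 0.1545, 0.1054, 0.2225, 0.1477]
t=6: π = [0.1853, 0.1848, 0.1544, 0.1054, 0.2223, 0.1477]
t=7: π = [0.1853, 0.1850, 0.1544, 0.1054, 0.2223, 0.1477]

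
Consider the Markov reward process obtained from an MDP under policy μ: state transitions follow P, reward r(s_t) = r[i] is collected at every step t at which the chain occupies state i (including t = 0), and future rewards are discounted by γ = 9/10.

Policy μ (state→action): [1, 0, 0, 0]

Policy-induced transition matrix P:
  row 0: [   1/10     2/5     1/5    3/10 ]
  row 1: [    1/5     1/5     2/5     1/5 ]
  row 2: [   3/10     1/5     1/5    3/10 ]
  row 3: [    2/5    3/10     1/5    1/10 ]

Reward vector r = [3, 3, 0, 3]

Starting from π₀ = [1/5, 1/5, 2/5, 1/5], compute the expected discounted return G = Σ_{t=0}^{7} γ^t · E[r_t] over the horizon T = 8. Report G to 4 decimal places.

G = 12.3456

t=0: π = [0.2000, 0.2000, 0.4000, 0.2000], E[r] = 1.8000, γ^t·E[r] = 1.800000, running G = 1.800000
t=1: π = [0.2600, 0.2600, 0.2400, 0.2400], E[r] = 2.2800, γ^t·E[r] = 2.052000, running G = 3.852000
t=2: π = [0.2460, 0.2760, 0.2520, 0.2260], E[r] = 2.2440, γ^t·E[r] = 1.817640, running G = 5.669640
t=3: π = [0.2458, 0.2718, 0.2552, 0.2272], E[r] = 2.2344, γ^t·E[r] = 1.628878, running G = 7.298518
t=4: π = [0.2464, 0.2719, 0.2544, 0.2274], E[r] = 2.2369, γ^t·E[r] = 1.467643, running G = 8.766161
t=5: π = [0.2463, 0.2720, 0.2544, 0.2273], E[r] = 2.2369, γ^t·E[r] = 1.320851, running G = 10.087011
t=6: π = [0.2463, 0.2720, 0.2544, 0.2273], E[r] = 2.2368, γ^t·E[r] = 1.188723, running G = 11.275734
t=7: π = [0.2463, 0.2720, 0.2544, 0.2273], E[r] = 2.2368, γ^t·E[r] = 1.069858, running G = 12.345592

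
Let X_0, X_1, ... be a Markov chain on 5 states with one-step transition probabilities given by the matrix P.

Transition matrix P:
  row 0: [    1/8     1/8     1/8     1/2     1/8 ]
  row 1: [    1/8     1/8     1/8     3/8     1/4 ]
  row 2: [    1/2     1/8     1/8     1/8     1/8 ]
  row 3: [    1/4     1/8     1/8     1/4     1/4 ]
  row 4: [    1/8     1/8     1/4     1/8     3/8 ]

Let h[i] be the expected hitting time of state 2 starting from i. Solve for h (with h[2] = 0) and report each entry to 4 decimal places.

First-step conditioning: h[2] = 0; for i ≠ 2, h[i] = 1 + Σ_k P[i][k]·h[k].
  h[0] = 1 + 1/8·h[0] + 1/8·h[1] + 1/2·h[3] + 1/8·h[4]
  h[1] = 1 + 1/8·h[0] + 1/8·h[1] + 3/8·h[3] + 1/4·h[4]
  h[3] = 1 + 1/4·h[0] + 1/8·h[1] + 1/4·h[3] + 1/4·h[4]
  h[4] = 1 + 1/8·h[0] + 1/8·h[1] + 1/8·h[3] + 3/8·h[4]
Solving the 4×4 linear system over states ≠ 2 gives exactly h = [4032/625, 792/125, 0, 3968/625, 3392/625] (h[2] = 0 is the target).

h = [6.4512, 6.3360, 0.0000, 6.3488, 5.4272]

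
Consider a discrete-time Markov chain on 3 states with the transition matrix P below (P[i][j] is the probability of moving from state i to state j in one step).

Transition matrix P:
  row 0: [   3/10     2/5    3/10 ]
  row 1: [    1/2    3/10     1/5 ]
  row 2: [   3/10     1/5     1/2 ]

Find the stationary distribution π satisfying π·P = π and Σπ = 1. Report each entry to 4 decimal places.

Balance equations π_j = Σ_i π_i·P[i][j]:
  π_0 = 3/10·π_0 + 1/2·π_1 + 3/10·π_2
  π_1 = 2/5·π_0 + 3/10·π_1 + 1/5·π_2
  normalize: π_0 + π_1 + π_2 = 1
Solving the linear system gives exactly π = [31/86, 13/43, 29/86].

π = [0.3605, 0.3023, 0.3372]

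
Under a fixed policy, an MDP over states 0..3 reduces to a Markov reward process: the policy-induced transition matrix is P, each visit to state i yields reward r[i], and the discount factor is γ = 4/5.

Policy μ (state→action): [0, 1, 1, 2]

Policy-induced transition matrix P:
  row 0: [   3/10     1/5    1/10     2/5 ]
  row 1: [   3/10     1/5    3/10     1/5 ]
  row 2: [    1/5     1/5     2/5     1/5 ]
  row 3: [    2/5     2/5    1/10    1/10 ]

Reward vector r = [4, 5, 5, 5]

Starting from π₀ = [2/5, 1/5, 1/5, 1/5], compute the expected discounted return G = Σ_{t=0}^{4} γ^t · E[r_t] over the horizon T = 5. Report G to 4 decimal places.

G = 15.6933

t=0: π = [0.4000, 0.2000, 0.2000, 0.2000], E[r] = 4.6000, γ^t·E[r] = 4.600000, running G = 4.600000
t=1: π = [0.3000, 0.2400, 0.2000, 0.2600], E[r] = 4.7000, γ^t·E[r] = 3.760000, running G = 8.360000
t=2: π = [0.3060, 0.2520, 0.2080, 0.2340], E[r] = 4.6940, γ^t·E[r] = 3.004160, running G = 11.364160
t=3: π = [0.3026, 0.2468, 0.2128, 0.2378], E[r] = 4.6974, γ^t·E[r] = 2.405069, running G = 13.769229
t=4: π = [0.3025, 0.2476, 0.2132, 0.2367], E[r] = 4.6975, γ^t·E[r] = 1.924096, running G = 15.693325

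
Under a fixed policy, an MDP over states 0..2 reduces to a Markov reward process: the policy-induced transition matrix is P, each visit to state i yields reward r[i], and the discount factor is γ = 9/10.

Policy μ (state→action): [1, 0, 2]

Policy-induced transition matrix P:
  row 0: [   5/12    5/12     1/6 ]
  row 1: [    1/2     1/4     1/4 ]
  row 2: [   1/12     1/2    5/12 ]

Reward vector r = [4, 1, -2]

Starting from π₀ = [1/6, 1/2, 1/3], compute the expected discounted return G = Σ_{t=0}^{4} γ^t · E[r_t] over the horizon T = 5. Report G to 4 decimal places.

G = 4.3287

t=0: π = [0.1667, 0.5000, 0.3333], E[r] = 0.5000, γ^t·E[r] = 0.500000, running G = 0.500000
t=1: π = [0.3472, 0.3611, 0.2917], E[r] = 1.1667, γ^t·E[r] = 1.050000, running G = 1.550000
t=2: π = [0.3495, 0.3808, 0.2697], E[r] = 1.2396, γ^t·E[r] = 1.004063, running G = 2.554063
t=3: π = [0.3585, 0.3757, 0.2658], E[r] = 1.2781, γ^t·E[r] = 0.931711, running G = 3.485773
t=4: π = [0.3594, 0.3762, 0.2644], E[r] = 1.2848, γ^t·E[r] = 0.842970, running G = 4.328743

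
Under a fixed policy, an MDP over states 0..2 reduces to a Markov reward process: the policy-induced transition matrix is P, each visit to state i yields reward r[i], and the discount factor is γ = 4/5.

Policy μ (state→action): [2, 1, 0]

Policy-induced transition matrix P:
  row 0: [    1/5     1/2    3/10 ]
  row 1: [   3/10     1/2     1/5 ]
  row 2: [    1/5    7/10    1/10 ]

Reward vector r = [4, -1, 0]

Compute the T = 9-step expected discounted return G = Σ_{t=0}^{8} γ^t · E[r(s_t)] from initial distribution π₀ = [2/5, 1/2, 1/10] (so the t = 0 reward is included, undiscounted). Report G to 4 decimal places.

G = 2.6789

t=0: π = [0.4000, 0.5000, 0.1000], E[r] = 1.1000, γ^t·E[r] = 1.100000, running G = 1.100000
t=1: π = [0.2500, 0.5200, 0.2300], E[r] = 0.4800, γ^t·E[r] = 0.384000, running G = 1.484000
t=2: π = [0.2520, 0.5460, 0.2020], E[r] = 0.4620, γ^t·E[r] = 0.295680, running G = 1.779680
t=3: π = [0.2546, 0.5404, 0.2050], E[r] = 0.4780, γ^t·E[r] = 0.244736, running G = 2.024416
t=4: π = [0.2540, 0.5410, 0.2050], E[r] = 0.4752, γ^t·E[r] = 0.194626, running G = 2.219042
t=5: π = [0.2541, 0.5410, 0.2049], E[r] = 0.4754, γ^t·E[r] = 0.155782, running G = 2.374823
t=6: π = [0.2541, 0.5410, 0.2049], E[r] = 0.4754, γ^t·E[r] = 0.124627, running G = 2.499450
t=7: π = [0.2541, 0.5410, 0.2049], E[r] = 0.4754, γ^t·E[r] = 0.099700, running G = 2.599151
t=8: π = [0.2541, 0.5410, 0.2049], E[r] = 0.4754, γ^t·E[r] = 0.079761, running G = 2.678911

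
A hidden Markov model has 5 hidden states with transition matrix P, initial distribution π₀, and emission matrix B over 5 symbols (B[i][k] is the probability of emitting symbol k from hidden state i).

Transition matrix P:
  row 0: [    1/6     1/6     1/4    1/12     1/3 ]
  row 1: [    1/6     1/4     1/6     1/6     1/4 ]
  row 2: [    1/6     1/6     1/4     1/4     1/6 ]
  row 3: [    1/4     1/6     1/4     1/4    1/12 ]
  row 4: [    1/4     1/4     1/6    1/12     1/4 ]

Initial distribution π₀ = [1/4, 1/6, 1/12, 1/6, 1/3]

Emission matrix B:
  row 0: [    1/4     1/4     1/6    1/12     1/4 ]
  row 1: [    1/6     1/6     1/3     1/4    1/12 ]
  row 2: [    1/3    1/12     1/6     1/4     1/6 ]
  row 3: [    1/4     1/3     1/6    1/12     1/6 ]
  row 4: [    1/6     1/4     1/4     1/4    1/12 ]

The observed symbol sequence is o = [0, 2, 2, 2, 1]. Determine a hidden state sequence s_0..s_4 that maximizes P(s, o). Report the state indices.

t=0: δ = [6.250e-02, 2.778e-02, 2.778e-02, 4.167e-02, 5.556e-02]  (obs o_0=0)
t=1: δ = [2.315e-03, 4.630e-03, 2.604e-03, 1.736e-03, 5.208e-03]  ψ = [4, 4, 0, 3, 0]  (obs o_1=2)
t=2: δ = [2.170e-04, 4.340e-04, 1.447e-04, 1.286e-04, 3.255e-04]  ψ = [4, 4, 4, 1, 4]  (obs o_2=2)
t=3: δ = [1.356e-05, 3.617e-05, 1.206e-05, 1.206e-05, 2.713e-05]  ψ = [4, 1, 1, 1, 1]  (obs o_3=2)
t=4: δ = [1.695e-06, 1.507e-06, 5.023e-07, 2.009e-06, 2.261e-06]  ψ = [4, 1, 1, 1, 1]  (obs o_4=1)
backtrack: best end state = 4; path = [0, 4, 1, 1, 4]

path = [0, 4, 1, 1, 4]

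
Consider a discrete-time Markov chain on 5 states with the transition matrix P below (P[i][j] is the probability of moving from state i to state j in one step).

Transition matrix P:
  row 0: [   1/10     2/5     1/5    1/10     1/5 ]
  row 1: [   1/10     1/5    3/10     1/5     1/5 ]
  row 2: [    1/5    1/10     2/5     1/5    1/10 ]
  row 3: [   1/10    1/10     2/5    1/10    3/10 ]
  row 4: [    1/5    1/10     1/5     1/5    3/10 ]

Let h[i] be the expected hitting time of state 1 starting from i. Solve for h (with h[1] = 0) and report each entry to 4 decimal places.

h = [4.8333, 0.0000, 6.6667, 6.8333, 6.6667]

First-step conditioning: h[1] = 0; for i ≠ 1, h[i] = 1 + Σ_k P[i][k]·h[k].
  h[0] = 1 + 1/10·h[0] + 1/5·h[2] + 1/10·h[3] + 1/5·h[4]
  h[2] = 1 + 1/5·h[0] + 2/5·h[2] + 1/5·h[3] + 1/10·h[4]
  h[3] = 1 + 1/10·h[0] + 2/5·h[2] + 1/10·h[3] + 3/10·h[4]
  h[4] = 1 + 1/5·h[0] + 1/5·h[2] + 1/5·h[3] + 3/10·h[4]
Solving the 4×4 linear system over states ≠ 1 gives exactly h = [29/6, 0, 20/3, 41/6, 20/3] (h[1] = 0 is the target).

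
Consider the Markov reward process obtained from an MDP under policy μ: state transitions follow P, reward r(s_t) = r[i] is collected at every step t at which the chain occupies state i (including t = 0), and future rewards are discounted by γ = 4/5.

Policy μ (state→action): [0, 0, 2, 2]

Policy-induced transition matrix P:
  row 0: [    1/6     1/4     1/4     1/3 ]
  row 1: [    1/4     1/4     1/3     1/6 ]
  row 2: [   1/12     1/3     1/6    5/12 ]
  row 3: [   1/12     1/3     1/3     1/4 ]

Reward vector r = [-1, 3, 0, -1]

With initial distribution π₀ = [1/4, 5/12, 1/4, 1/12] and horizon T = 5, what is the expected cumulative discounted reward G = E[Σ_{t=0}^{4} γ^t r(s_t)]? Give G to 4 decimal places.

G = 1.9403

t=0: π = [0.2500, 0.4167, 0.2500, 0.0833], E[r] = 0.9167, γ^t·E[r] = 0.916667, running G = 0.916667
t=1: π = [0.1736, 0.2778, 0.2708, 0.2778], E[r] = 0.3819, γ^t·E[r] = 0.305556, running G = 1.222222
t=2: π = [0.1441, 0.2957, 0.2737, 0.2865], E[r] = 0.4566, γ^t·E[r] = 0.292222, running G = 1.514444
t=3: π = [0.1446, 0.2967, 0.2757, 0.2830], E[r] = 0.4624, γ^t·E[r] = 0.236765, running G = 1.751210
t=4: π = [0.1448, 0.2966, 0.2753, 0.2833], E[r] = 0.4616, γ^t·E[r] = 0.189055, running G = 1.940265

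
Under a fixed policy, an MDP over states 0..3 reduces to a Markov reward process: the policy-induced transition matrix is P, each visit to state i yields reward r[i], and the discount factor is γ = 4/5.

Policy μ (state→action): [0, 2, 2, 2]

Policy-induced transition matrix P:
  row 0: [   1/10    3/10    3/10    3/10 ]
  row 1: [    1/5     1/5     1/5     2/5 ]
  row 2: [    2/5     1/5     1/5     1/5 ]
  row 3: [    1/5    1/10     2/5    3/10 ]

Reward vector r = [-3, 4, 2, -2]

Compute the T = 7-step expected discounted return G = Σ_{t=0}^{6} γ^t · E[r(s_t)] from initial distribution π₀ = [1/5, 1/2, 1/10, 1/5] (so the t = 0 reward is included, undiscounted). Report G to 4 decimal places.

G = 1.3426

t=0: π = [0.2000, 0.5000, 0.1000, 0.2000], E[r] = 1.2000, γ^t·E[r] = 1.200000, running G = 1.200000
t=1: π = [0.2000, 0.2000, 0.2600, 0.3400], E[r] = 0.0400, γ^t·E[r] = 0.032000, running G = 1.232000
t=2: π = [0.2320, 0.1860, 0.2880, 0.2940], E[r] = 0.0360, γ^t·E[r] = 0.023040, running G = 1.255040
t=3: π = [0.2344, 0.1938, 0.2820, 0.2898], E[r] = 0.0564, γ^t·E[r] = 0.028877, running G = 1.283917
t=4: π = [0.2330, 0.1945, 0.2814, 0.2912], E[r] = 0.0594, γ^t·E[r] = 0.024330, running G = 1.308247
t=5: π = [0.2330, 0.1942, 0.2815, 0.2913], E[r] = 0.0582, γ^t·E[r] = 0.019075, running G = 1.327322
t=6: π = [0.2330, 0.1942, 0.2816, 0.2913], E[r] = 0.0582, γ^t·E[r] = 0.015267, running G = 1.342588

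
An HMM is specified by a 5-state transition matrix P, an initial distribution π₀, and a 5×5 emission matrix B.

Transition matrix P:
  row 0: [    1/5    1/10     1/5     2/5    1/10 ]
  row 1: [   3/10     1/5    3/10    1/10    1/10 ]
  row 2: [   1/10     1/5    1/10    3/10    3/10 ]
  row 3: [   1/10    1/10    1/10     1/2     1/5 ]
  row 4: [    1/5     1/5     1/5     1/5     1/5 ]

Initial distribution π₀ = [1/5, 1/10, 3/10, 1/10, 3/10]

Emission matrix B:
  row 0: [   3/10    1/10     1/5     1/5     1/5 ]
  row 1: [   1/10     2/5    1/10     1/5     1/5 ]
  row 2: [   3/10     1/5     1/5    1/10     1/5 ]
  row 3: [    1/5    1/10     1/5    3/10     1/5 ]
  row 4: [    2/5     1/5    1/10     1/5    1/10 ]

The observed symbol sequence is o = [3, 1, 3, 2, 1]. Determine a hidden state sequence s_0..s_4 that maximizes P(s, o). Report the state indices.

t=0: δ = [4.000e-02, 2.000e-02, 3.000e-02, 3.000e-02, 6.000e-02]  (obs o_0=3)
t=1: δ = [1.200e-03, 4.800e-03, 2.400e-03, 1.600e-03, 2.400e-03]  ψ = [4, 4, 4, 0, 4]  (obs o_1=1)
t=2: δ = [2.880e-04, 1.920e-04, 1.440e-04, 2.400e-04, 1.440e-04]  ψ = [1, 1, 1, 3, 2]  (obs o_2=3)
t=3: δ = [1.152e-05, 3.840e-06, 1.152e-05, 2.400e-05, 4.800e-06]  ψ = [0, 1, 0, 3, 3]  (obs o_3=2)
t=4: δ = [2.400e-07, 9.600e-07, 4.800e-07, 1.200e-06, 9.600e-07]  ψ = [3, 3, 3, 3, 3]  (obs o_4=1)
backtrack: best end state = 3; path = [0, 3, 3, 3, 3]

path = [0, 3, 3, 3, 3]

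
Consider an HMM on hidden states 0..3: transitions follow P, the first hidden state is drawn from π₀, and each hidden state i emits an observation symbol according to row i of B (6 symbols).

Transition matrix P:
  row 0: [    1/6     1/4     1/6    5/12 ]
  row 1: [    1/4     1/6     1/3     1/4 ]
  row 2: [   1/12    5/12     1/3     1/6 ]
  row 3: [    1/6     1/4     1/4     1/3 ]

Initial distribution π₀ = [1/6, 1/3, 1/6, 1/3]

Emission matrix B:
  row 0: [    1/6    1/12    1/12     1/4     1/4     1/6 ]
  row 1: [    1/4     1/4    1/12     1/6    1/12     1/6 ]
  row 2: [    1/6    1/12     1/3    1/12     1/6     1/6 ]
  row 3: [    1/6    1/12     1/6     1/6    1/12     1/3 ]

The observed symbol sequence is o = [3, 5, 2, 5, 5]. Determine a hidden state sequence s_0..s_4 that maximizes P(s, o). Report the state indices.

t=0: δ = [4.167e-02, 5.556e-02, 1.389e-02, 5.556e-02]  (obs o_0=3)
t=1: δ = [2.315e-03, 2.315e-03, 3.086e-03, 6.173e-03]  ψ = [1, 3, 1, 3]  (obs o_1=5)
t=2: δ = [8.573e-05, 1.286e-04, 5.144e-04, 3.429e-04]  ψ = [3, 3, 3, 3]  (obs o_2=2)
t=3: δ = [9.526e-06, 3.572e-05, 2.858e-05, 3.810e-05]  ψ = [3, 2, 2, 3]  (obs o_3=5)
t=4: δ = [1.488e-06, 1.985e-06, 1.985e-06, 4.234e-06]  ψ = [1, 2, 1, 3]  (obs o_4=5)
backtrack: best end state = 3; path = [3, 3, 3, 3, 3]

path = [3, 3, 3, 3, 3]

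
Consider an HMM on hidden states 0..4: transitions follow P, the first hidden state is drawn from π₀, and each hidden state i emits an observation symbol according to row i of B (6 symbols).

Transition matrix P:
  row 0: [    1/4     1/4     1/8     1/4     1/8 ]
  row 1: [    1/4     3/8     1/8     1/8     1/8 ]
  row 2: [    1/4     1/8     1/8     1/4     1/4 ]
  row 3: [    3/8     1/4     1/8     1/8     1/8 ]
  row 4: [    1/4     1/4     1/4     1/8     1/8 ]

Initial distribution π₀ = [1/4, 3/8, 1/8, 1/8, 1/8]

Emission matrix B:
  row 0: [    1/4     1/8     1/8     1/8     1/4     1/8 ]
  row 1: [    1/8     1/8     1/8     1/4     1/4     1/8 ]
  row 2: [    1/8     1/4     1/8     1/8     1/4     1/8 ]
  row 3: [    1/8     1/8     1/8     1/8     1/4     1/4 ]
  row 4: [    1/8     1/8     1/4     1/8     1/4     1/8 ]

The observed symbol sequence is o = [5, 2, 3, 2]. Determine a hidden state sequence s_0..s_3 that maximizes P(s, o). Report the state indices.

path = [1, 1, 1, 1]

t=0: δ = [3.125e-02, 4.688e-02, 1.562e-02, 3.125e-02, 1.562e-02]  (obs o_0=5)
t=1: δ = [1.465e-03, 2.197e-03, 7.324e-04, 9.766e-04, 1.465e-03]  ψ = [1, 1, 1, 0, 1]  (obs o_1=2)
t=2: δ = [6.866e-05, 2.060e-04, 4.578e-05, 4.578e-05, 3.433e-05]  ψ = [1, 1, 4, 0, 1]  (obs o_2=3)
t=3: δ = [6.437e-06, 9.656e-06, 3.219e-06, 3.219e-06, 6.437e-06]  ψ = [1, 1, 1, 1, 1]  (obs o_3=2)
backtrack: best end state = 1; path = [1, 1, 1, 1]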